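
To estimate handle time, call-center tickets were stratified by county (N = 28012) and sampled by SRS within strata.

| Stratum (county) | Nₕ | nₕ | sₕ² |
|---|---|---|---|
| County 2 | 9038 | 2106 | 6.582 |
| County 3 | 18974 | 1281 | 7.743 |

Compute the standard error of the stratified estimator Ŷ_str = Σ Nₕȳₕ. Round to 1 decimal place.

1491.6

Var(Ŷ_str) = Σₕ Nₕ²(1 − fₕ)sₕ²/nₕ.
County 2: 9038²·(1 − 2106/9038)·6.582/2106 = 195807.99.
County 3: 18974²·(1 − 1281/18974)·7.743/1281 = 2.0291797 × 10^6.
Sum = 2.2249877 × 10^6.
SE = √(2.2249877 × 10^6) = 1491.6.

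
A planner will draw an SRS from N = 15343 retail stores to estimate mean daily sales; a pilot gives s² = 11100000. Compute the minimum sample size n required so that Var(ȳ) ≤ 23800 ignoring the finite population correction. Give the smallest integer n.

Without fpc, n₀ = s²/D = 11100000/23800 = 466.3866.
Rounding up, n = 467.

467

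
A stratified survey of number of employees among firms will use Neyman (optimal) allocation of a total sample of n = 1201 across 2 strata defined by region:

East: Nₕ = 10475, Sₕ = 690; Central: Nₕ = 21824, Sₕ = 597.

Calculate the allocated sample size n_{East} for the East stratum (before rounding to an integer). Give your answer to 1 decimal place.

Neyman allocation: nₕ = n·NₕSₕ / Σⱼ NⱼSⱼ.
Σ NⱼSⱼ = 10475·690 + 21824·597 = 2.0256678 × 10^7.
n_{East} = 1201·10475·690 / (2.0256678 × 10^7) = 428.5.

428.5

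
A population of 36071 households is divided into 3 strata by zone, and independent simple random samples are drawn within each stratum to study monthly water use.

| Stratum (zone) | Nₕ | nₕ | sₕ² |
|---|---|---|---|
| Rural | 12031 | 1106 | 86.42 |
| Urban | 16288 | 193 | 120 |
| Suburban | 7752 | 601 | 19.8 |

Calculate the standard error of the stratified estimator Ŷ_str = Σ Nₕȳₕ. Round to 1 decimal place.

13232.3

Var(Ŷ_str) = Σₕ Nₕ²(1 − fₕ)sₕ²/nₕ.
Rural: 12031²·(1 − 1106/12031)·86.42/1106 = 1.0270281 × 10^7.
Urban: 16288²·(1 − 193/16288)·120/193 = 1.6299815 × 10^8.
Suburban: 7752²·(1 − 601/7752)·19.8/601 = 1.8262964 × 10^6.
Sum = 1.7509473 × 10^8.
SE = √(1.7509473 × 10^8) = 13232.3.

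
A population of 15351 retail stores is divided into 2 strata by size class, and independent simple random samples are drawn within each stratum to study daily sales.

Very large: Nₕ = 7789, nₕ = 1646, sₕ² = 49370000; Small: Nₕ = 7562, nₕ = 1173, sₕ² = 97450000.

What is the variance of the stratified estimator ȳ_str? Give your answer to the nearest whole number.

23123

Var(ȳ_str) = Σₕ Wₕ²(1 − fₕ)sₕ²/nₕ with Wₕ = Nₕ/N, N = 15351.
Very large: Wₕ = 0.50739366; term = 0.50739366²·(1 − 0.21132366)·49370000/1646 = 6090.0684.
Small: Wₕ = 0.49260634; term = 0.49260634²·(1 − 0.15511769)·97450000/1173 = 17032.565.
Sum = 23122.633.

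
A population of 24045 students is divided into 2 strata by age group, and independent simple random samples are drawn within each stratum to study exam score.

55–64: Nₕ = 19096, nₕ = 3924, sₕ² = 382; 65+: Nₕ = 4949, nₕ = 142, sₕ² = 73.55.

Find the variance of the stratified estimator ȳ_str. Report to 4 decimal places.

Var(ȳ_str) = Σₕ Wₕ²(1 − fₕ)sₕ²/nₕ with Wₕ = Nₕ/N, N = 24045.
55–64: Wₕ = 0.79417758; term = 0.79417758²·(1 − 0.20548806)·382/3924 = 0.048783173.
65+: Wₕ = 0.20582242; term = 0.20582242²·(1 − 0.02869267)·73.55/142 = 0.021312596.
Sum = 0.070095769.

0.0701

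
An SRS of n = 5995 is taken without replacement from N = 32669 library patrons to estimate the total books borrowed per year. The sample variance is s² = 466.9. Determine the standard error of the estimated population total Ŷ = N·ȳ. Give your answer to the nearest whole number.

Var(Ŷ) = N²·Var(ȳ) = N²·(1 − n/N)·s²/n.
f = 5995/32669 = 0.18350730; Var(ȳ) = 0.81649270·466.9/5995 = 0.063589732.
Var(Ŷ) = 32669² · 0.063589732 = 6.7867004 × 10^7.
SE(Ŷ) = √(6.7867004 × 10^7) = 8238.

8238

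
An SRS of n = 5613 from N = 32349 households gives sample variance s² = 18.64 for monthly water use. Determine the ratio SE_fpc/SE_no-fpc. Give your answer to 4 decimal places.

0.9091

f = n/N = 5613/32349 = 0.17351386.
SE_no-fpc = √(s²/n) = 0.057626923; SE_fpc = √((1−f)s²/n) = 0.052389375.
Ratio = √(1−f) = 0.90911283.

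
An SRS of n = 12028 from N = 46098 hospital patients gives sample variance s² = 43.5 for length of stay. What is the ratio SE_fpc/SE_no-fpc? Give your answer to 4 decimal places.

f = n/N = 12028/46098 = 0.26092238.
SE_no-fpc = √(s²/n) = 0.060137853; SE_fpc = √((1−f)s²/n) = 0.051700286.
Ratio = √(1−f) = 0.85969624.

0.8597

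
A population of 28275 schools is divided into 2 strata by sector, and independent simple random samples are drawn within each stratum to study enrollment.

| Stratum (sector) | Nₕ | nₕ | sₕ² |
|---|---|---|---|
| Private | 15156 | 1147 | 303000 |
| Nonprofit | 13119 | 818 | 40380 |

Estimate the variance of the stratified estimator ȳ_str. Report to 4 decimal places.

80.1205

Var(ȳ_str) = Σₕ Wₕ²(1 − fₕ)sₕ²/nₕ with Wₕ = Nₕ/N, N = 28275.
Private: Wₕ = 0.53602122; term = 0.53602122²·(1 − 0.07567960)·303000/1147 = 70.156145.
Nonprofit: Wₕ = 0.46397878; term = 0.46397878²·(1 − 0.06235231)·40380/818 = 9.9643491.
Sum = 80.120494.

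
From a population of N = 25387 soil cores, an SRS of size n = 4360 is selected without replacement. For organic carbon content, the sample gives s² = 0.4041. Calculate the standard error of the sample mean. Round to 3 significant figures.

0.00876

Under SRS without replacement, Var(ȳ) = (1 − f)·s²/n with f = n/N = 4360/25387 = 0.17174144.
Var(ȳ) = (1 − 0.17174144)·0.4041/4360 = 0.82825856·9.2683486 × 10^-5 = 7.6765891 × 10^-5.
SE(ȳ) = √(7.6765891 × 10^-5) = 0.00876.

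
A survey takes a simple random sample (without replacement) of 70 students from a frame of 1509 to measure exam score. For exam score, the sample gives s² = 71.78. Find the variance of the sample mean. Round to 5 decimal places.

Under SRS without replacement, Var(ȳ) = (1 − f)·s²/n with f = n/N = 70/1509 = 0.04638834.
Var(ȳ) = (1 − 0.04638834)·71.78/70 = 0.95361166·1.0254286 = 0.97786065.

0.97786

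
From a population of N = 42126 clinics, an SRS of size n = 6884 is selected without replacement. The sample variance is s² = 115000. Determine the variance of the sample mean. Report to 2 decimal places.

13.98

Under SRS without replacement, Var(ȳ) = (1 − f)·s²/n with f = n/N = 6884/42126 = 0.16341452.
Var(ȳ) = (1 − 0.16341452)·115000/6884 = 0.83658548·16.705404 = 13.975498.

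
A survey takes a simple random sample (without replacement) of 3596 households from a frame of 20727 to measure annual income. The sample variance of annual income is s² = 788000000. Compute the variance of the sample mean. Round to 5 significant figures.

Under SRS without replacement, Var(ȳ) = (1 − f)·s²/n with f = n/N = 3596/20727 = 0.17349351.
Var(ȳ) = (1 − 0.17349351)·788000000/3596 = 0.82650649·219132.37 = 181114.33.

181110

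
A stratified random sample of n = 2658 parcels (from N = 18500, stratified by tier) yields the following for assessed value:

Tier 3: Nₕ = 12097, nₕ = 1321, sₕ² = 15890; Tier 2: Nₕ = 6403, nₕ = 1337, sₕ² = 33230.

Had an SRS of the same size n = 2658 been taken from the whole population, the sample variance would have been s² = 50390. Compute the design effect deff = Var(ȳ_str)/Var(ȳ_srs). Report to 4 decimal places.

Var(ȳ_str) = Σ Wₕ²(1−fₕ)sₕ²/nₕ with Wₕ = Nₕ/18500:
  Tier 3: (12097/18500)²·(1−1321/12097)·15890/1321 = 4.5815548
  Tier 2: (6403/18500)²·(1−1337/6403)·33230/1337 = 2.3556142
  → Var(ȳ_str) = 6.937169.
Var(ȳ_srs) = (1 − 2658/18500)·50390/2658 = 16.234079.
deff = 6.937169 / 16.234079 = 0.4273.

0.4273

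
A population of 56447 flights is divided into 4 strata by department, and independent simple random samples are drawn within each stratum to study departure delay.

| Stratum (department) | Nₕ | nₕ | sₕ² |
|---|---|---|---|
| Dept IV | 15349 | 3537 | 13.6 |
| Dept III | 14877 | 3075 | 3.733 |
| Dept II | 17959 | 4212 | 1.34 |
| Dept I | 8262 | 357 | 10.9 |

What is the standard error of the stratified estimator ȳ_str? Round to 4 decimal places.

0.0306

Var(ȳ_str) = Σₕ Wₕ²(1 − fₕ)sₕ²/nₕ with Wₕ = Nₕ/N, N = 56447.
Dept IV: Wₕ = 0.27191879; term = 0.27191879²·(1 − 0.23043847)·13.6/3537 = 2.1878908 × 10^-4.
Dept III: Wₕ = 0.26355696; term = 0.26355696²·(1 − 0.20669490)·3.733/3075 = 6.6896302 × 10^-5.
Dept II: Wₕ = 0.31815686; term = 0.31815686²·(1 − 0.23453422)·1.34/4212 = 2.4650446 × 10^-5.
Dept I: Wₕ = 0.14636739; term = 0.14636739²·(1 − 0.04320988)·10.9/357 = 6.2584043 × 10^-4.
Sum = 9.3617626 × 10^-4.
SE = √(9.3617626 × 10^-4) = 0.0306.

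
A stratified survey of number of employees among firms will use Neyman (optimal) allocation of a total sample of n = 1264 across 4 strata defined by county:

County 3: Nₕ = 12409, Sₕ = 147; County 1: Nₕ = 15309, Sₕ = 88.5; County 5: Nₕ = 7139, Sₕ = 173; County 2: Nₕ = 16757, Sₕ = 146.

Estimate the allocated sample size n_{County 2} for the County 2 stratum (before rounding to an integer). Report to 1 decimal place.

450.8

Neyman allocation: nₕ = n·NₕSₕ / Σⱼ NⱼSⱼ.
Σ NⱼSⱼ = 12409·147 + 15309·88.5 + 7139·173 + 16757·146 = 6.8605385 × 10^6.
n_{County 2} = 1264·16757·146 / (6.8605385 × 10^6) = 450.8.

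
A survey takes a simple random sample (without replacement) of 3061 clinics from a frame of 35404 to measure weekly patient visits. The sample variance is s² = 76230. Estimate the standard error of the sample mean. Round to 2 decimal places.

Under SRS without replacement, Var(ȳ) = (1 − f)·s²/n with f = n/N = 3061/35404 = 0.08645916.
Var(ȳ) = (1 − 0.08645916)·76230/3061 = 0.91354084·24.903626 = 22.75048.
SE(ȳ) = √(22.75048) = 4.77.

4.77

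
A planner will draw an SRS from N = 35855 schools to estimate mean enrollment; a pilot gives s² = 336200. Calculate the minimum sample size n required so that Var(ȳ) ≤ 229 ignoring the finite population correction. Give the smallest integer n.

Without fpc, n₀ = s²/D = 336200/229 = 1468.1223.
Rounding up, n = 1469.

1469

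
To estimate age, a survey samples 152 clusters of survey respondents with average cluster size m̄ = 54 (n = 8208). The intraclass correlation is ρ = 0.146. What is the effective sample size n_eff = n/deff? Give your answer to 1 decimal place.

deff = 1 + (54 − 1)·0.146 = 1 + 7.738 = 8.738.
n_eff = 8208 / 8.738 = 939.3.

939.3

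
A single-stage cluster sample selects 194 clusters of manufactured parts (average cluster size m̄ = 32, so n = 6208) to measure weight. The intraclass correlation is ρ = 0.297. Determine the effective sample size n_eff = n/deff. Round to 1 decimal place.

608.2

deff = 1 + (32 − 1)·0.297 = 1 + 9.207 = 10.207.
n_eff = 6208 / 10.207 = 608.2.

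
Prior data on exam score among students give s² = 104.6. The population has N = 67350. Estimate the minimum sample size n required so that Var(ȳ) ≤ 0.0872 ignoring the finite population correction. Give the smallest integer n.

1200

Without fpc, n₀ = s²/D = 104.6/0.0872 = 1199.5413.
Rounding up, n = 1200.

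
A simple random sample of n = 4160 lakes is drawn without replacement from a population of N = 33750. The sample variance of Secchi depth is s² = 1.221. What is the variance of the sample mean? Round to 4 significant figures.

Under SRS without replacement, Var(ȳ) = (1 − f)·s²/n with f = n/N = 4160/33750 = 0.12325926.
Var(ȳ) = (1 − 0.12325926)·1.221/4160 = 0.87674074·2.9350962 × 10^-4 = 2.5733184 × 10^-4.

2.573 × 10^-4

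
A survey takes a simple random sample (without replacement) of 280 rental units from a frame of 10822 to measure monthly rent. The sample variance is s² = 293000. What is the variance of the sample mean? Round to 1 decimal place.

1019.4

Under SRS without replacement, Var(ȳ) = (1 − f)·s²/n with f = n/N = 280/10822 = 0.02587322.
Var(ȳ) = (1 − 0.02587322)·293000/280 = 0.97412678·1046.4286 = 1019.3541.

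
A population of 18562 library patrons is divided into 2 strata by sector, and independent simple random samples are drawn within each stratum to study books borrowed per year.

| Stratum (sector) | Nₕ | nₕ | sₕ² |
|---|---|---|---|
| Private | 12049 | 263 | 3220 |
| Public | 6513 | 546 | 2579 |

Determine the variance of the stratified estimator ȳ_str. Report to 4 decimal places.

Var(ȳ_str) = Σₕ Wₕ²(1 − fₕ)sₕ²/nₕ with Wₕ = Nₕ/N, N = 18562.
Private: Wₕ = 0.64912186; term = 0.64912186²·(1 − 0.02182754)·3220/263 = 5.0462415.
Public: Wₕ = 0.35087814; term = 0.35087814²·(1 − 0.08383234)·2579/546 = 0.53277799.
Sum = 5.5790195.

5.5790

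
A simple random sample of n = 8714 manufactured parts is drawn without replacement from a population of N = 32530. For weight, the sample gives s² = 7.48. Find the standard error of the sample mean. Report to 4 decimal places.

0.0251

Under SRS without replacement, Var(ȳ) = (1 − f)·s²/n with f = n/N = 8714/32530 = 0.26787581.
Var(ȳ) = (1 − 0.26787581)·7.48/8714 = 0.73212419·8.583888 × 10^-4 = 6.2844721 × 10^-4.
SE(ȳ) = √(6.2844721 × 10^-4) = 0.0251.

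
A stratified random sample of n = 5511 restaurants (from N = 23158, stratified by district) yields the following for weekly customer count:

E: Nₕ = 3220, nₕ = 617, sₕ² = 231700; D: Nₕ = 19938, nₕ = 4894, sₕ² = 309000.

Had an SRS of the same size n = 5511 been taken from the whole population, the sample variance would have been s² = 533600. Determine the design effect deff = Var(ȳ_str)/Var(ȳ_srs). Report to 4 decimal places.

Var(ȳ_str) = Σ Wₕ²(1−fₕ)sₕ²/nₕ with Wₕ = Nₕ/23158:
  E: (3220/23158)²·(1−617/3220)·231700/617 = 5.8690635
  D: (19938/23158)²·(1−4894/19938)·309000/4894 = 35.313221
  → Var(ȳ_str) = 41.182285.
Var(ȳ_srs) = (1 − 5511/23158)·533600/5511 = 73.782819.
deff = 41.182285 / 73.782819 = 0.5582.

0.5582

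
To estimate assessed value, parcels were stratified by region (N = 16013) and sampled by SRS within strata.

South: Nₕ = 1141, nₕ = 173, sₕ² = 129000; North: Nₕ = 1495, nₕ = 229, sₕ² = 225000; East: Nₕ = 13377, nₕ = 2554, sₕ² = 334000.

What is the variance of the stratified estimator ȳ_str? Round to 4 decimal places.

Var(ȳ_str) = Σₕ Wₕ²(1 − fₕ)sₕ²/nₕ with Wₕ = Nₕ/N, N = 16013.
South: Wₕ = 0.07125461; term = 0.07125461²·(1 − 0.15162138)·129000/173 = 3.2118792.
North: Wₕ = 0.09336164; term = 0.09336164²·(1 − 0.15317726)·225000/229 = 7.2523128.
East: Wₕ = 0.83538375; term = 0.83538375²·(1 − 0.19092472)·334000/2554 = 73.839127.
Sum = 84.303319.

84.3033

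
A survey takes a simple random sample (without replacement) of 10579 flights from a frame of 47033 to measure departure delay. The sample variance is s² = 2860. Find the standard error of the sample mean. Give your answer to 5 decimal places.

Under SRS without replacement, Var(ȳ) = (1 − f)·s²/n with f = n/N = 10579/47033 = 0.22492718.
Var(ȳ) = (1 − 0.22492718)·2860/10579 = 0.77507282·0.27034691 = 0.20953855.
SE(ȳ) = √(0.20953855) = 0.45775.

0.45775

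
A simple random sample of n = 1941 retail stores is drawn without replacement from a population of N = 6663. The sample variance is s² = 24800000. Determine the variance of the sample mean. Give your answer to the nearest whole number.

Under SRS without replacement, Var(ȳ) = (1 − f)·s²/n with f = n/N = 1941/6663 = 0.29131022.
Var(ȳ) = (1 − 0.29131022)·24800000/1941 = 0.70868978·12776.919 = 9054.872.

9055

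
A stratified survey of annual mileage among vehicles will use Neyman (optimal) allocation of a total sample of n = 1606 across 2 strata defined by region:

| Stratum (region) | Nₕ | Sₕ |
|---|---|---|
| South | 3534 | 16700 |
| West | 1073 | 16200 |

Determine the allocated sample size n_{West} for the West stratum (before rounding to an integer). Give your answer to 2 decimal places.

365.40

Neyman allocation: nₕ = n·NₕSₕ / Σⱼ NⱼSⱼ.
Σ NⱼSⱼ = 3534·16700 + 1073·16200 = 7.64004 × 10^7.
n_{West} = 1606·1073·16200 / (7.64004 × 10^7) = 365.40.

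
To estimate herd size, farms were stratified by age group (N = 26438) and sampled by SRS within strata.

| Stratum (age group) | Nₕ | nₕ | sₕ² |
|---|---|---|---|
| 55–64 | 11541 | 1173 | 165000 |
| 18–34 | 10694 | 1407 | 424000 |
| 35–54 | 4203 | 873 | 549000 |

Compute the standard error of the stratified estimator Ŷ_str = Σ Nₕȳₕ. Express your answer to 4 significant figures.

Var(Ŷ_str) = Σₕ Nₕ²(1 − fₕ)sₕ²/nₕ.
55–64: 11541²·(1 − 1173/11541)·165000/1173 = 1.683156 × 10^10.
18–34: 10694²·(1 − 1407/10694)·424000/1407 = 2.9928668 × 10^10.
35–54: 4203²·(1 − 873/4203)·549000/873 = 8.801602 × 10^9.
Sum = 5.556183 × 10^10.
SE = √(5.556183 × 10^10) = 235700.

235700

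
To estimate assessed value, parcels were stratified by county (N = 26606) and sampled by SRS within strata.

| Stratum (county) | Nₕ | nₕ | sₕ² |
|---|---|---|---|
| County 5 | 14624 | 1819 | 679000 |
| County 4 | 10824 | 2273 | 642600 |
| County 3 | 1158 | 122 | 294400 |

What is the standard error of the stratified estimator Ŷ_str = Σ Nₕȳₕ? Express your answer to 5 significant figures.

314580

Var(Ŷ_str) = Σₕ Nₕ²(1 − fₕ)sₕ²/nₕ.
County 5: 14624²·(1 − 1819/14624)·679000/1819 = 6.9900911 × 10^10.
County 4: 10824²·(1 − 2273/10824)·642600/2273 = 2.616652 × 10^10.
County 3: 1158²·(1 − 122/1158)·294400/122 = 2.8949848 × 10^9.
Sum = 9.8962416 × 10^10.
SE = √(9.8962416 × 10^10) = 314580.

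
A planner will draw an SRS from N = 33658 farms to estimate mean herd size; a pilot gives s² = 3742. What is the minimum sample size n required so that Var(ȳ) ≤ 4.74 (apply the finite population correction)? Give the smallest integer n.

772

Without fpc, n₀ = s²/D = 3742/4.74 = 789.4515.
With fpc, (1 − n/N)·s²/n ≤ D requires n ≥ n₀/(1 + n₀/N) = 789.4515/(1 + 789.4515/33658) = 771.3592.
Rounding up, n = 772.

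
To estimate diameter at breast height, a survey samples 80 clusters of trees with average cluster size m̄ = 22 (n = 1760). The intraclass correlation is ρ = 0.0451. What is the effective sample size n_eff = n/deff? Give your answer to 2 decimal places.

903.91

deff = 1 + (22 − 1)·0.0451 = 1 + 0.9471 = 1.9471.
n_eff = 1760 / 1.9471 = 903.91.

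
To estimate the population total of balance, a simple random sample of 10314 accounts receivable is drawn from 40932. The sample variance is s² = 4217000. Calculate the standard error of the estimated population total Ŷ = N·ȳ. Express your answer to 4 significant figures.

Var(Ŷ) = N²·Var(ȳ) = N²·(1 − n/N)·s²/n.
f = 10314/40932 = 0.25197889; Var(ȳ) = 0.74802111·4217000/10314 = 305.83721.
Var(Ŷ) = 40932² · 305.83721 = 5.1240842 × 10^11.
SE(Ŷ) = √(5.1240842 × 10^11) = 715800.

715800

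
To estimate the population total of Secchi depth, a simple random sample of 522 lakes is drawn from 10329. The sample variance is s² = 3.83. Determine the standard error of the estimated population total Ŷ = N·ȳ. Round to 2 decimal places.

862.11

Var(Ŷ) = N²·Var(ȳ) = N²·(1 − n/N)·s²/n.
f = 522/10329 = 0.05053732; Var(ȳ) = 0.94946268·3.83/522 = 0.0069663641.
Var(Ŷ) = 10329² · 0.0069663641 = 743229.13.
SE(Ŷ) = √(743229.13) = 862.11.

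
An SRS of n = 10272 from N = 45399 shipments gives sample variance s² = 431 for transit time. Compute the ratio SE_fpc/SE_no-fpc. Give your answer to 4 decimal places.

0.8796

f = n/N = 10272/45399 = 0.22626049.
SE_no-fpc = √(s²/n) = 0.20483828; SE_fpc = √((1−f)s²/n) = 0.1801808.
Ratio = √(1−f) = 0.87962464.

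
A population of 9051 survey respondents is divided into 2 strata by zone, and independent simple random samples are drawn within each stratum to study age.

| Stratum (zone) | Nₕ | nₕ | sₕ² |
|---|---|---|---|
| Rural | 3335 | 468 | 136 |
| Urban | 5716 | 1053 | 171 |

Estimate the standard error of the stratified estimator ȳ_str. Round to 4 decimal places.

0.2945

Var(ȳ_str) = Σₕ Wₕ²(1 − fₕ)sₕ²/nₕ with Wₕ = Nₕ/N, N = 9051.
Rural: Wₕ = 0.36846757; term = 0.36846757²·(1 − 0.14032984)·136/468 = 0.033917471.
Urban: Wₕ = 0.63153243; term = 0.63153243²·(1 − 0.18421973)·171/1053 = 0.052836281.
Sum = 0.086753752.
SE = √(0.086753752) = 0.2945.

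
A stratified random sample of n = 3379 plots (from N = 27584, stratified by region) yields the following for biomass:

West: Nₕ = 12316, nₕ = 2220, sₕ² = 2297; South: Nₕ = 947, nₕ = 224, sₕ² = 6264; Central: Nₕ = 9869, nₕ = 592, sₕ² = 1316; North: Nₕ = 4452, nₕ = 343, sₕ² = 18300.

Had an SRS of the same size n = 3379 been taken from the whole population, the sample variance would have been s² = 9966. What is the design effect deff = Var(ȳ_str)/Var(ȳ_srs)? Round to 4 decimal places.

Var(ȳ_str) = Σ Wₕ²(1−fₕ)sₕ²/nₕ with Wₕ = Nₕ/27584:
  West: (12316/27584)²·(1−2220/12316)·2297/2220 = 0.16908791
  South: (947/27584)²·(1−224/947)·6264/224 = 0.025163875
  Central: (9869/27584)²·(1−592/9869)·1316/592 = 0.2674856
  North: (4452/27584)²·(1−343/4452)·18300/343 = 1.2827256
  → Var(ȳ_str) = 1.744463.
Var(ȳ_srs) = (1 − 3379/27584)·9966/3379 = 2.5880969.
deff = 1.744463 / 2.5880969 = 0.6740.

0.6740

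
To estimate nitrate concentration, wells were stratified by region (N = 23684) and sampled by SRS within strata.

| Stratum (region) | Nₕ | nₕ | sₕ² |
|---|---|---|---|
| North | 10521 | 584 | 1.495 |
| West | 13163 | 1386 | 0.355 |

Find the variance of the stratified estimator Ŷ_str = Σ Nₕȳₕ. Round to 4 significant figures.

307300

Var(Ŷ_str) = Σₕ Nₕ²(1 − fₕ)sₕ²/nₕ.
North: 10521²·(1 − 584/10521)·1.495/584 = 267633.61.
West: 13163²·(1 − 1386/13163)·0.355/1386 = 39705.867.
Sum = 307339.48.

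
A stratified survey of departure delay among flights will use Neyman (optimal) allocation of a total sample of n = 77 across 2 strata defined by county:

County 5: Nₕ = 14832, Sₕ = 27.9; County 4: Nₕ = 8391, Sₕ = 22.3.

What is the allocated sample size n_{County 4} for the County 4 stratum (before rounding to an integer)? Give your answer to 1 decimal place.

Neyman allocation: nₕ = n·NₕSₕ / Σⱼ NⱼSⱼ.
Σ NⱼSⱼ = 14832·27.9 + 8391·22.3 = 600932.1.
n_{County 4} = 77·8391·22.3 / 600932.1 = 24.0.

24.0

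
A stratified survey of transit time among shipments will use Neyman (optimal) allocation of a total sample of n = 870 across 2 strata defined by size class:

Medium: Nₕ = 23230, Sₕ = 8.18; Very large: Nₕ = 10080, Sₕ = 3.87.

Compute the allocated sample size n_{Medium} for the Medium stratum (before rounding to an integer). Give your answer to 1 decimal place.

Neyman allocation: nₕ = n·NₕSₕ / Σⱼ NⱼSⱼ.
Σ NⱼSⱼ = 23230·8.18 + 10080·3.87 = 229031.
n_{Medium} = 870·23230·8.18 / 229031 = 721.8.

721.8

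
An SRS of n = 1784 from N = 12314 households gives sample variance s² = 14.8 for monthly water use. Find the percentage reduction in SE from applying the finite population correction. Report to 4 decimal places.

f = n/N = 1784/12314 = 0.14487575.
SE_no-fpc = √(s²/n) = 0.091082183; SE_fpc = √((1−f)s²/n) = 0.084226362.
Ratio = √(1−f) = 0.92472928. Reduction = 100·(1 − 0.92472928) = 7.5271%.

7.5271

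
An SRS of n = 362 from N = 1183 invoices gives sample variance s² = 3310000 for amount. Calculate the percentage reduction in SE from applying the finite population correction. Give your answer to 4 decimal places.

16.6934

f = n/N = 362/1183 = 0.30600169.
SE_no-fpc = √(s²/n) = 95.622416; SE_fpc = √((1−f)s²/n) = 79.659746.
Ratio = √(1−f) = 0.83306561. Reduction = 100·(1 − 0.83306561) = 16.6934%.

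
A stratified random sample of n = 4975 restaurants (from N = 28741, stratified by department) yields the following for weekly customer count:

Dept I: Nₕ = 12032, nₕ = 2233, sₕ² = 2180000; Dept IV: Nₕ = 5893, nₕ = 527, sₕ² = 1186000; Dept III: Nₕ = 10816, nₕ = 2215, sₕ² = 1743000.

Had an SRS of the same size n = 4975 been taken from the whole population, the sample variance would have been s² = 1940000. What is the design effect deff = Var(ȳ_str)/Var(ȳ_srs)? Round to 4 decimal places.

Var(ȳ_str) = Σ Wₕ²(1−fₕ)sₕ²/nₕ with Wₕ = Nₕ/28741:
  Dept I: (12032/28741)²·(1−2233/12032)·2180000/2233 = 139.3425
  Dept IV: (5893/28741)²·(1−527/5893)·1186000/527 = 86.150427
  Dept III: (10816/28741)²·(1−2215/10816)·1743000/2215 = 88.620773
  → Var(ȳ_str) = 314.1137.
Var(ȳ_srs) = (1 − 4975/28741)·1940000/4975 = 322.45036.
deff = 314.1137 / 322.45036 = 0.9741.

0.9741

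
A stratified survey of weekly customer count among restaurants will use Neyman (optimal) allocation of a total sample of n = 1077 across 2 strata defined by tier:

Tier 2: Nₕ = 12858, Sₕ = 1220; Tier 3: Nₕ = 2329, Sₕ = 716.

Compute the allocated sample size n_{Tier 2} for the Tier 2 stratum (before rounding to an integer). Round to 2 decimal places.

Neyman allocation: nₕ = n·NₕSₕ / Σⱼ NⱼSⱼ.
Σ NⱼSⱼ = 12858·1220 + 2329·716 = 1.7354324 × 10^7.
n_{Tier 2} = 1077·12858·1220 / (1.7354324 × 10^7) = 973.51.

973.51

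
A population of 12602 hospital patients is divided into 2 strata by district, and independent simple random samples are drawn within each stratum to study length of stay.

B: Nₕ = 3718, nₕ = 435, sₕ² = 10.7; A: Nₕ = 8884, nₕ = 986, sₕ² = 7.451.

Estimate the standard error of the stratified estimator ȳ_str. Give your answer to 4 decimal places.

0.0723

Var(ȳ_str) = Σₕ Wₕ²(1 − fₕ)sₕ²/nₕ with Wₕ = Nₕ/N, N = 12602.
B: Wₕ = 0.29503253; term = 0.29503253²·(1 − 0.11699839)·10.7/435 = 0.0018905834.
A: Wₕ = 0.70496747; term = 0.70496747²·(1 − 0.11098604)·7.451/986 = 0.0033387537.
Sum = 0.0052293371.
SE = √(0.0052293371) = 0.0723.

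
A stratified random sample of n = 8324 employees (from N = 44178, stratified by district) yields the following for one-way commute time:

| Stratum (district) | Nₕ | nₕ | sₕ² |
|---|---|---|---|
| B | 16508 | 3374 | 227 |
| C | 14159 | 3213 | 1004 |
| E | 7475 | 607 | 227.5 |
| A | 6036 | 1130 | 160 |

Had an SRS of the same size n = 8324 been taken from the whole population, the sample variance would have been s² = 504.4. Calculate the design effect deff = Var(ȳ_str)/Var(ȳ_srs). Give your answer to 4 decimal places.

0.9007

Var(ȳ_str) = Σ Wₕ²(1−fₕ)sₕ²/nₕ with Wₕ = Nₕ/44178:
  B: (16508/44178)²·(1−3374/16508)·227/3374 = 0.0074741214
  C: (14159/44178)²·(1−3213/14159)·1004/3213 = 0.024814122
  E: (7475/44178)²·(1−607/7475)·227.5/607 = 0.0098587554
  A: (6036/44178)²·(1−1130/6036)·160/1130 = 0.0021483558
  → Var(ȳ_str) = 0.044295355.
Var(ȳ_srs) = (1 − 8324/44178)·504.4/8324 = 0.04917842.
deff = 0.044295355 / 0.04917842 = 0.9007.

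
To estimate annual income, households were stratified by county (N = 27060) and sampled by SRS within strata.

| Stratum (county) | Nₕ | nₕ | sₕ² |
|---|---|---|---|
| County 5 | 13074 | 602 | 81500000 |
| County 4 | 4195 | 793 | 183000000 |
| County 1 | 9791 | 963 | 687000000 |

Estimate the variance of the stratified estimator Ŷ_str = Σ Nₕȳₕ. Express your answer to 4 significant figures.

8.703 × 10^13

Var(Ŷ_str) = Σₕ Nₕ²(1 − fₕ)sₕ²/nₕ.
County 5: 13074²·(1 − 602/13074)·81500000/602 = 2.2075254 × 10^13.
County 4: 4195²·(1 − 793/4195)·183000000/793 = 3.2933977 × 10^12.
County 1: 9791²·(1 − 963/9791)·687000000/963 = 6.1662315 × 10^13.
Sum = 8.7030967 × 10^13.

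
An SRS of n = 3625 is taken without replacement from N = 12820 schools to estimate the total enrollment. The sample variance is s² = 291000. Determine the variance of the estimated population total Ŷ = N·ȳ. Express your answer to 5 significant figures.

Var(Ŷ) = N²·Var(ȳ) = N²·(1 − n/N)·s²/n.
f = 3625/12820 = 0.28276131; Var(ȳ) = 0.71723869·291000/3625 = 57.576954.
Var(Ŷ) = 12820² · 57.576954 = 9.4629106 × 10^9.

9.4629 × 10^9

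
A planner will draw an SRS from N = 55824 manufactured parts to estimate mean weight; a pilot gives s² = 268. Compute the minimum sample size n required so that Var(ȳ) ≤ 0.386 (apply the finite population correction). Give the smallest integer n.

686

Without fpc, n₀ = s²/D = 268/0.386 = 694.3005.
With fpc, (1 − n/N)·s²/n ≤ D requires n ≥ n₀/(1 + n₀/N) = 694.3005/(1 + 694.3005/55824) = 685.7713.
Rounding up, n = 686.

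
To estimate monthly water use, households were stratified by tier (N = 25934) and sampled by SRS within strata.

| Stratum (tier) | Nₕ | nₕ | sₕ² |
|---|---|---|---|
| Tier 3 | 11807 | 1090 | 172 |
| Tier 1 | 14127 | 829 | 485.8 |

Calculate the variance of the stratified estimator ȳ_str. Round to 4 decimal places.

Var(ȳ_str) = Σₕ Wₕ²(1 − fₕ)sₕ²/nₕ with Wₕ = Nₕ/N, N = 25934.
Tier 3: Wₕ = 0.45527107; term = 0.45527107²·(1 − 0.09231812)·172/1090 = 0.029687644.
Tier 1: Wₕ = 0.54472893; term = 0.54472893²·(1 − 0.05868196)·485.8/829 = 0.16368174.
Sum = 0.19336938.

0.1934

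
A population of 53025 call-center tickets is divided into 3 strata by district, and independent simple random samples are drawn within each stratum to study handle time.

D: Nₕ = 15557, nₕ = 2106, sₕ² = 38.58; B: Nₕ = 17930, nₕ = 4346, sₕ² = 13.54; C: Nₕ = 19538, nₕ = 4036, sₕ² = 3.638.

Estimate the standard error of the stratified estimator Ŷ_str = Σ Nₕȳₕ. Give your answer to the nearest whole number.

2206

Var(Ŷ_str) = Σₕ Nₕ²(1 − fₕ)sₕ²/nₕ.
D: 15557²·(1 − 2106/15557)·38.58/2106 = 3.8334013 × 10^6.
B: 17930²·(1 − 4346/17930)·13.54/4346 = 758816.74.
C: 19538²·(1 − 4036/19538)·3.638/4036 = 273010.52.
Sum = 4.8652286 × 10^6.
SE = √(4.8652286 × 10^6) = 2206.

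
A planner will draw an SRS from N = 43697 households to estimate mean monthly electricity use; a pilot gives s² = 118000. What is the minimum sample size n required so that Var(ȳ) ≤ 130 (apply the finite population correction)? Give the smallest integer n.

Without fpc, n₀ = s²/D = 118000/130 = 907.6923.
With fpc, (1 − n/N)·s²/n ≤ D requires n ≥ n₀/(1 + n₀/N) = 907.6923/(1 + 907.6923/43697) = 889.2210.
Rounding up, n = 890.

890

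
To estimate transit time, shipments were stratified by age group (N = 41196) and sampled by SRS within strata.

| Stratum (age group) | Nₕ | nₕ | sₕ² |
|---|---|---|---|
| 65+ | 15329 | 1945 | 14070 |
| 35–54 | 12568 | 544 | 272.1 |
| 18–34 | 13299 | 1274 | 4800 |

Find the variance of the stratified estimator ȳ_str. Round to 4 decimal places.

Var(ȳ_str) = Σₕ Wₕ²(1 − fₕ)sₕ²/nₕ with Wₕ = Nₕ/N, N = 41196.
65+: Wₕ = 0.37209923; term = 0.37209923²·(1 − 0.12688368)·14070/1945 = 0.87450872.
35–54: Wₕ = 0.30507816; term = 0.30507816²·(1 − 0.04328453)·272.1/544 = 0.044538407.
18–34: Wₕ = 0.32282260; term = 0.32282260²·(1 − 0.09579668)·4800/1274 = 0.3550306.
Sum = 1.2740777.

1.2741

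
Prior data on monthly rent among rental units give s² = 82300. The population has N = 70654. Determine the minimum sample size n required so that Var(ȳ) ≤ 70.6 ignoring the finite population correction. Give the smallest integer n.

1166

Without fpc, n₀ = s²/D = 82300/70.6 = 1165.7224.
Rounding up, n = 1166.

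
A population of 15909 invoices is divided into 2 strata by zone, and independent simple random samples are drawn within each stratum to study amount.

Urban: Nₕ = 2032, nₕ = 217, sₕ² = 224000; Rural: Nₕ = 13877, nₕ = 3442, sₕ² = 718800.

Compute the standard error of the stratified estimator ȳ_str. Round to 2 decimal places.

Var(ȳ_str) = Σₕ Wₕ²(1 − fₕ)sₕ²/nₕ with Wₕ = Nₕ/N, N = 15909.
Urban: Wₕ = 0.12772644; term = 0.12772644²·(1 − 0.10679134)·224000/217 = 15.041905.
Rural: Wₕ = 0.87227356; term = 0.87227356²·(1 − 0.24803632)·718800/3442 = 119.48117.
Sum = 134.52308.
SE = √(134.52308) = 11.60.

11.60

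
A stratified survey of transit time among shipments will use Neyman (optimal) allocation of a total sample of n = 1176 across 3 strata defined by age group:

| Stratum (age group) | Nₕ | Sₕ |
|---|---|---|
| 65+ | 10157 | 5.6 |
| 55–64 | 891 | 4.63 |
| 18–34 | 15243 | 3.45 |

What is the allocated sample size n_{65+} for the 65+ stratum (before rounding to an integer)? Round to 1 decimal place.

Neyman allocation: nₕ = n·NₕSₕ / Σⱼ NⱼSⱼ.
Σ NⱼSⱼ = 10157·5.6 + 891·4.63 + 15243·3.45 = 113592.88.
n_{65+} = 1176·10157·5.6 / 113592.88 = 588.9.

588.9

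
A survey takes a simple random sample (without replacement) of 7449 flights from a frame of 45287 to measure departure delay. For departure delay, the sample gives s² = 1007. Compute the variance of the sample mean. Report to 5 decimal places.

Under SRS without replacement, Var(ȳ) = (1 − f)·s²/n with f = n/N = 7449/45287 = 0.16448429.
Var(ȳ) = (1 − 0.16448429)·1007/7449 = 0.83551571·0.13518593 = 0.11294997.

0.11295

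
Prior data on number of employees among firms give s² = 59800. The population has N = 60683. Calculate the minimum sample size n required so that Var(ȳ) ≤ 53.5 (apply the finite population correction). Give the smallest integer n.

1098

Without fpc, n₀ = s²/D = 59800/53.5 = 1117.7570.
With fpc, (1 − n/N)·s²/n ≤ D requires n ≥ n₀/(1 + n₀/N) = 1117.7570/(1 + 1117.7570/60683) = 1097.5407.
Rounding up, n = 1098.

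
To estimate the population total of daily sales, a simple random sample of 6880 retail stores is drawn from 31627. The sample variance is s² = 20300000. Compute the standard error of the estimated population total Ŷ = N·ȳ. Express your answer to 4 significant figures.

Var(Ŷ) = N²·Var(ȳ) = N²·(1 − n/N)·s²/n.
f = 6880/31627 = 0.21753565; Var(ȳ) = 0.78246435·20300000/6880 = 2308.7248.
Var(Ŷ) = 31627² · 2308.7248 = 2.3093415 × 10^12.
SE(Ŷ) = √(2.3093415 × 10^12) = 1.520 × 10^6.

1.520 × 10^6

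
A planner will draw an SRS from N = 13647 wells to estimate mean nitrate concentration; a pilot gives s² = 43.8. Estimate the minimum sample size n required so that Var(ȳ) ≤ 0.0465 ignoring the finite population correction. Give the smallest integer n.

Without fpc, n₀ = s²/D = 43.8/0.0465 = 941.9355.
Rounding up, n = 942.

942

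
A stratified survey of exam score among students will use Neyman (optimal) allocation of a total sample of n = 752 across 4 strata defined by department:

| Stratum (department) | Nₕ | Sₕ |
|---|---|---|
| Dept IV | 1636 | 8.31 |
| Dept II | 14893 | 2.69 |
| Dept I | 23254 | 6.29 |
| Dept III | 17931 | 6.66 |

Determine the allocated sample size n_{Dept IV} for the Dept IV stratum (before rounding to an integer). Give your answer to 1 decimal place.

Neyman allocation: nₕ = n·NₕSₕ / Σⱼ NⱼSⱼ.
Σ NⱼSⱼ = 1636·8.31 + 14893·2.69 + 23254·6.29 + 17931·6.66 = 319345.45.
n_{Dept IV} = 752·1636·8.31 / 319345.45 = 32.0.

32.0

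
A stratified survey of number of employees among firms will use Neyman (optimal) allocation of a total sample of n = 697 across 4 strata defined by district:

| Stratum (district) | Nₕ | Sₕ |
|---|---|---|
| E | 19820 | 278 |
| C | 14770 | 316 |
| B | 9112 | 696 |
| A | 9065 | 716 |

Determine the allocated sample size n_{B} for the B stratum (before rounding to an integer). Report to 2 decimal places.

192.11

Neyman allocation: nₕ = n·NₕSₕ / Σⱼ NⱼSⱼ.
Σ NⱼSⱼ = 19820·278 + 14770·316 + 9112·696 + 9065·716 = 2.3009772 × 10^7.
n_{B} = 697·9112·696 / (2.3009772 × 10^7) = 192.11.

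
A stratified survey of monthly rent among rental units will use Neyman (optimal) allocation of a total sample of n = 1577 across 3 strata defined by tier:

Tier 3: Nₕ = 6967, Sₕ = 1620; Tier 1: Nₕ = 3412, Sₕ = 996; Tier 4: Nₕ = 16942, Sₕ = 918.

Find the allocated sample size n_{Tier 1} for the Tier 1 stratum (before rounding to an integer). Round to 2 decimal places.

Neyman allocation: nₕ = n·NₕSₕ / Σⱼ NⱼSⱼ.
Σ NⱼSⱼ = 6967·1620 + 3412·996 + 16942·918 = 3.0237648 × 10^7.
n_{Tier 1} = 1577·3412·996 / (3.0237648 × 10^7) = 177.24.

177.24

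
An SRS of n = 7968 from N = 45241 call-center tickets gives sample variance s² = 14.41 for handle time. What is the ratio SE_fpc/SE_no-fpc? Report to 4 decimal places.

0.9077

f = n/N = 7968/45241 = 0.17612343.
SE_no-fpc = √(s²/n) = 0.042526273; SE_fpc = √((1−f)s²/n) = 0.038600098.
Ratio = √(1−f) = 0.90767647.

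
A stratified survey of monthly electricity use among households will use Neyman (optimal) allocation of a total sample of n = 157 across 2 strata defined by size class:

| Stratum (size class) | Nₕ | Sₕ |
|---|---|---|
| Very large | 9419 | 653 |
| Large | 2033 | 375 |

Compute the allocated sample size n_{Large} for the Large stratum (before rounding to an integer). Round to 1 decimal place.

17.3

Neyman allocation: nₕ = n·NₕSₕ / Σⱼ NⱼSⱼ.
Σ NⱼSⱼ = 9419·653 + 2033·375 = 6.912982 × 10^6.
n_{Large} = 157·2033·375 / (6.912982 × 10^6) = 17.3.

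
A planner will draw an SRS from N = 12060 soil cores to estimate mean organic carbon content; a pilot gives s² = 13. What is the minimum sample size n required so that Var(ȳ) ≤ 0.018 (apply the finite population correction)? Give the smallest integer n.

682

Without fpc, n₀ = s²/D = 13/0.018 = 722.2222.
With fpc, (1 − n/N)·s²/n ≤ D requires n ≥ n₀/(1 + n₀/N) = 722.2222/(1 + 722.2222/12060) = 681.4151.
Rounding up, n = 682.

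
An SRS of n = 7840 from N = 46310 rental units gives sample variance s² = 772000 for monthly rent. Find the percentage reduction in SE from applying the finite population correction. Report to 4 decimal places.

f = n/N = 7840/46310 = 0.16929389.
SE_no-fpc = √(s²/n) = 9.9231743; SE_fpc = √((1−f)s²/n) = 9.0442867.
Ratio = √(1−f) = 0.91143080. Reduction = 100·(1 − 0.91143080) = 8.8569%.

8.8569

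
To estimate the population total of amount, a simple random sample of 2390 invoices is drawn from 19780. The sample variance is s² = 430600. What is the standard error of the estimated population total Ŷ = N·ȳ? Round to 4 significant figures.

248900

Var(Ŷ) = N²·Var(ȳ) = N²·(1 − n/N)·s²/n.
f = 2390/19780 = 0.12082912; Var(ȳ) = 0.87917088·430600/2390 = 158.3979.
Var(Ŷ) = 19780² · 158.3979 = 6.1972925 × 10^10.
SE(Ŷ) = √(6.1972925 × 10^10) = 248900.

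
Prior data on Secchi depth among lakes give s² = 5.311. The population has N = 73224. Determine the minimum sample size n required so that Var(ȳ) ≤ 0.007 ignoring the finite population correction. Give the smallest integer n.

Without fpc, n₀ = s²/D = 5.311/0.007 = 758.7143.
Rounding up, n = 759.

759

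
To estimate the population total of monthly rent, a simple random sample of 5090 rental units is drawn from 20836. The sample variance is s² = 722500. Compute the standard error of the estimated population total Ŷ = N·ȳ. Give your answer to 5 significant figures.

215800

Var(Ŷ) = N²·Var(ȳ) = N²·(1 − n/N)·s²/n.
f = 5090/20836 = 0.24428873; Var(ȳ) = 0.75571127·722500/5090 = 107.26943.
Var(Ŷ) = 20836² · 107.26943 = 4.6569832 × 10^10.
SE(Ŷ) = √(4.6569832 × 10^10) = 215800.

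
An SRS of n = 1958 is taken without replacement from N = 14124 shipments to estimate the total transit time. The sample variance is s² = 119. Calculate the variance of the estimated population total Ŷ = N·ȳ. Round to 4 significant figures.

1.044 × 10^7

Var(Ŷ) = N²·Var(ȳ) = N²·(1 − n/N)·s²/n.
f = 1958/14124 = 0.13862928; Var(ȳ) = 0.86137072·119/1958 = 0.052350927.
Var(Ŷ) = 14124² · 0.052350927 = 1.0443349 × 10^7.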